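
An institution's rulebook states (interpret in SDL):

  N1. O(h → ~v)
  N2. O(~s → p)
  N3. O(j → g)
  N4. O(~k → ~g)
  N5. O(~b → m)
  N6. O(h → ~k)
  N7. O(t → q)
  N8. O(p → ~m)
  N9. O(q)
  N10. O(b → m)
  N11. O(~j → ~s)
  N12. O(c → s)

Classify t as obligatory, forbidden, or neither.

Premise 7 is O(t → q); even if O(q) held, inferring O(t) would be affirming the consequent — invalid.
No premise or chain of K-axiom applications forces O(t), and none forces O(~t). So t is neither obligatory nor forbidden under these norms.

Neither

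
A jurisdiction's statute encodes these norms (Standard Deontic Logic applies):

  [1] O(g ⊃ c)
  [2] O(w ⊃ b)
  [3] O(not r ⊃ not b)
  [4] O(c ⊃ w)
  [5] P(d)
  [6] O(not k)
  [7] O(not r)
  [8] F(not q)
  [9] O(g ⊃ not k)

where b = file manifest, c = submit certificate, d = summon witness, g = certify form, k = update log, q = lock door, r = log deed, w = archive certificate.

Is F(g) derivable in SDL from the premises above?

Yes

Premise 7 states O(not r) outright.
Premise 3 is O(not r ⊃ not b); since O(not r), deontic closure gives O(not b).
Premise 2, O(w ⊃ b), contraposes to O(not b ⊃ not w); with O(not b) we get O(not w).
Premise 4 is O(c ⊃ w); contrapositively O(not w ⊃ not c). Since O(not w) holds, K gives O(not c).
Premise 1 is O(g ⊃ c); contrapositively O(not c ⊃ not g). Since O(not c) holds, K gives O(not g).
Premises 5, 6, 8, 9 do not contribute to this derivation.
So O(not g) holds, i.e. F(g). The claim follows.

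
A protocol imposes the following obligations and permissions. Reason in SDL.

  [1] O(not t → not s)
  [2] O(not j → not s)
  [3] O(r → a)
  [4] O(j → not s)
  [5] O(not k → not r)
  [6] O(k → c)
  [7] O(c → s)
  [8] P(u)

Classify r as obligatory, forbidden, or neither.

Premises 2 and 4 cover both cases: O(not j → not s) and O(j → not s). Since not j ∨ j is a tautology, O(not s) follows.
The contrapositive of premise 7 (O(c → s)) is O(not s → not c), and O(not s) is already established, so O(not c).
The contrapositive of premise 6 (O(k → c)) is O(not c → not k), and O(not c) is already established, so O(not k).
With premise 5, O(not k → not r), the K-axiom yields O(not r).
Premises 1, 3, 8 do not contribute to this derivation.
Thus O(not r), which is F(r): r is forbidden.

Forbidden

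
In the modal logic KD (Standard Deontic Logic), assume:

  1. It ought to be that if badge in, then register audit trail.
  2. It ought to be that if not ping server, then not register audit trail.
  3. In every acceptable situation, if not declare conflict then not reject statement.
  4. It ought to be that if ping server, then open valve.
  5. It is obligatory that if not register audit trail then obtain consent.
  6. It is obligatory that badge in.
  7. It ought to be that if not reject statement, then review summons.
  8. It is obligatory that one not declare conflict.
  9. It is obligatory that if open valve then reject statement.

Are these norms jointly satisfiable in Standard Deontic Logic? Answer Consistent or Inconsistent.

Inconsistent

From premise 6 we have O(badge_in).
With premise 1, O(badge_in → register_audit_trail), the K-axiom yields O(register_audit_trail).
Premise 2 is O(¬ping_server → ¬register_audit_trail); contrapositively O(register_audit_trail → ping_server). Since O(register_audit_trail) holds, K gives O(ping_server).
Premise 4 is O(ping_server → open_valve); since O(ping_server), deontic closure gives O(open_valve).
From O(open_valve) and premise 9, O(open_valve → reject_statement), we obtain O(reject_statement).
Premise 3, O(¬declare_conflict → ¬reject_statement), contraposes to O(reject_statement → declare_conflict); with O(reject_statement) we get O(declare_conflict).
However, premise 8 gives O(¬declare_conflict).
We now have both O(declare_conflict) and O(¬declare_conflict) — declare_conflict is simultaneously obligatory and forbidden, violating the D-axiom.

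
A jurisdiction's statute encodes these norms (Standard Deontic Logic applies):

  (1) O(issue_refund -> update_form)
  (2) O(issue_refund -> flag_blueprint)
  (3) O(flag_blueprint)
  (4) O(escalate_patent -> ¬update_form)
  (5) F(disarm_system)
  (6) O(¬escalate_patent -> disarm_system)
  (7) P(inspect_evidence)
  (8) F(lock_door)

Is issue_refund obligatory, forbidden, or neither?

Premise 5, F(disarm_system), is equivalent to O(¬disarm_system).
Premise 6, O(¬escalate_patent -> disarm_system), contraposes to O(¬disarm_system -> escalate_patent); with O(¬disarm_system) we get O(escalate_patent).
Applying K to premise 4 (O(escalate_patent -> ¬update_form)) and O(escalate_patent) yields O(¬update_form).
The contrapositive of premise 1 (O(issue_refund -> update_form)) is O(¬update_form -> ¬issue_refund), and O(¬update_form) is already established, so O(¬issue_refund).
Premises 2, 3, 7, 8 do not contribute to this derivation.
Thus O(¬issue_refund), which is F(issue_refund): issue_refund is forbidden.

Forbidden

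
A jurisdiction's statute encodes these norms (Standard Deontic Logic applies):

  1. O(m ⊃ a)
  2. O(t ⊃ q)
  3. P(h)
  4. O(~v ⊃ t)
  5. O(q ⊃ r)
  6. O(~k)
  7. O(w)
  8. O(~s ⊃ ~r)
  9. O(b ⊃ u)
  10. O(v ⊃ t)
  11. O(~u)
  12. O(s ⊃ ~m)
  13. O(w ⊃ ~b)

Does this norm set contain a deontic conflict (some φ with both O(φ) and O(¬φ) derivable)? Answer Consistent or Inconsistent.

Premise 9 is O(b ⊃ u), but O(b) is not derivable from the premises, so it does not yield O(u).
So O(u) is not derivable, and the apparent clash with O(~u) does not arise.
A world satisfying every obligation exists (e.g. a=false, b=false, h=false, k=false, m=false, q=true, r=true, s=true, t=true, u=false, v=false, w=true); no atom is both obligatory and forbidden, so the set is consistent.

Consistent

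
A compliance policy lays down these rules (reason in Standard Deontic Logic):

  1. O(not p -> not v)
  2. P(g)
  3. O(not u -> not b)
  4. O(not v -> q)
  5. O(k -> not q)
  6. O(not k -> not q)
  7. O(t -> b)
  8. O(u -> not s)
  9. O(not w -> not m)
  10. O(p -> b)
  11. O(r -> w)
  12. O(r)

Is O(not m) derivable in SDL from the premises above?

Premise 9 is O(not w -> not m), but O(not w) is not derivable from the premises, so it does not yield O(not m).
No other premise forces O(not m). An ideal world satisfying every premise can still have not m false, so O(not m) is not derivable.

No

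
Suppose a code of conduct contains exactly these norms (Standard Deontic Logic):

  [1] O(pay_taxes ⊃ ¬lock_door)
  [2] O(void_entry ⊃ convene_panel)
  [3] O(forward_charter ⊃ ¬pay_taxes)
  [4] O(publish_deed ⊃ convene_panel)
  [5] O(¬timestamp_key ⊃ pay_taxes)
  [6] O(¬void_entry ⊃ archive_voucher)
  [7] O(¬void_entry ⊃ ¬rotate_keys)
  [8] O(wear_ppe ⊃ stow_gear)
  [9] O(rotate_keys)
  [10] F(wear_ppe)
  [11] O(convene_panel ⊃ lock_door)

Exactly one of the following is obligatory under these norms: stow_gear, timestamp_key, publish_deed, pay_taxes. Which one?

timestamp_key

From premise 9 we have O(rotate_keys).
Premise 7 is O(¬void_entry ⊃ ¬rotate_keys); contrapositively O(rotate_keys ⊃ void_entry). Since O(rotate_keys) holds, K gives O(void_entry).
With premise 2, O(void_entry ⊃ convene_panel), the K-axiom yields O(convene_panel).
Applying K to premise 11 (O(convene_panel ⊃ lock_door)) and O(convene_panel) yields O(lock_door).
Premise 1 is O(pay_taxes ⊃ ¬lock_door); contrapositively O(lock_door ⊃ ¬pay_taxes). Since O(lock_door) holds, K gives O(¬pay_taxes).
Premise 5, O(¬timestamp_key ⊃ pay_taxes), contraposes to O(¬pay_taxes ⊃ timestamp_key); with O(¬pay_taxes) we get O(timestamp_key).
So O(timestamp_key) holds — timestamp_key is obligatory. None of the other listed options is made obligatory by any chain of premises.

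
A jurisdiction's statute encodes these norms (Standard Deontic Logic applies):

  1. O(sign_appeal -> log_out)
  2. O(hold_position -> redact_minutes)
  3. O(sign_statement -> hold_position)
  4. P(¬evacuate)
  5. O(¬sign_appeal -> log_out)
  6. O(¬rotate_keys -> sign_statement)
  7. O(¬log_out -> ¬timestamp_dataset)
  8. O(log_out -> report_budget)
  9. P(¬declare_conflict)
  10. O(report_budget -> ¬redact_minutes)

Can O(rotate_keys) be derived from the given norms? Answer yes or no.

Yes

By case analysis on sign_appeal: premise 1 gives O(sign_appeal -> log_out) and premise 5 gives O(¬sign_appeal -> log_out), so O(log_out) either way.
With premise 8, O(log_out -> report_budget), the K-axiom yields O(report_budget).
Applying K to premise 10 (O(report_budget -> ¬redact_minutes)) and O(report_budget) yields O(¬redact_minutes).
Premise 2, O(hold_position -> redact_minutes), contraposes to O(¬redact_minutes -> ¬hold_position); with O(¬redact_minutes) we get O(¬hold_position).
Premise 3, O(sign_statement -> hold_position), contraposes to O(¬hold_position -> ¬sign_statement); with O(¬hold_position) we get O(¬sign_statement).
Premise 6, O(¬rotate_keys -> sign_statement), contraposes to O(¬sign_statement -> rotate_keys); with O(¬sign_statement) we get O(rotate_keys).
Premises 4, 7, 9 do not contribute to this derivation.
So O(rotate_keys) follows.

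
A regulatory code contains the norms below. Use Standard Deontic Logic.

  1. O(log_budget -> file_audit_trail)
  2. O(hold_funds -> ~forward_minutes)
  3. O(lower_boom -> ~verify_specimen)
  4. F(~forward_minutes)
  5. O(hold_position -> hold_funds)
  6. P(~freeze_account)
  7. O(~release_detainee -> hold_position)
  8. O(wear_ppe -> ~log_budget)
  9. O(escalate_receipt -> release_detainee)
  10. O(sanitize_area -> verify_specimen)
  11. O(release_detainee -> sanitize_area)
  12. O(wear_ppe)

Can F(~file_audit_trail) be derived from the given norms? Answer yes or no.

No

Premise 1 is O(log_budget -> file_audit_trail), but O(log_budget) is not derivable from the premises, so it does not yield O(file_audit_trail).
No other premise forces O(file_audit_trail). An ideal world satisfying every premise can still have ~file_audit_trail true, so F(~file_audit_trail) is not derivable.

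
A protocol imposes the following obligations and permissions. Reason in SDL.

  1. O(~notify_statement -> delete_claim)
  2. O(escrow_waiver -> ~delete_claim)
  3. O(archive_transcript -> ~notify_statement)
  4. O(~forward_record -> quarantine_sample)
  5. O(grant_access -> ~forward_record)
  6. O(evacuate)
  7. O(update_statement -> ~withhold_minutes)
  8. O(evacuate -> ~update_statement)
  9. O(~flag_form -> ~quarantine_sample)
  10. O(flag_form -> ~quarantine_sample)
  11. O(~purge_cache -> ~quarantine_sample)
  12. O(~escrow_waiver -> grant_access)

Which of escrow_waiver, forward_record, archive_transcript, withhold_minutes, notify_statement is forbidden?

Premises 9 and 10 are O(~flag_form -> ~quarantine_sample) and O(flag_form -> ~quarantine_sample); every ideal world satisfies ~flag_form or flag_form, so in either case ~quarantine_sample holds — hence O(~quarantine_sample).
Premise 4 is O(~forward_record -> quarantine_sample); contrapositively O(~quarantine_sample -> forward_record). Since O(~quarantine_sample) holds, K gives O(forward_record).
The contrapositive of premise 5 (O(grant_access -> ~forward_record)) is O(forward_record -> ~grant_access), and O(forward_record) is already established, so O(~grant_access).
The contrapositive of premise 12 (O(~escrow_waiver -> grant_access)) is O(~grant_access -> escrow_waiver), and O(~grant_access) is already established, so O(escrow_waiver).
Applying K to premise 2 (O(escrow_waiver -> ~delete_claim)) and O(escrow_waiver) yields O(~delete_claim).
Premise 1 is O(~notify_statement -> delete_claim); contrapositively O(~delete_claim -> notify_statement). Since O(~delete_claim) holds, K gives O(notify_statement).
Premise 3, O(archive_transcript -> ~notify_statement), contraposes to O(notify_statement -> ~archive_transcript); with O(notify_statement) we get O(~archive_transcript).
So O(~archive_transcript) holds, i.e. archive_transcript is forbidden. None of the other listed options is forbidden under the premises.

archive_transcript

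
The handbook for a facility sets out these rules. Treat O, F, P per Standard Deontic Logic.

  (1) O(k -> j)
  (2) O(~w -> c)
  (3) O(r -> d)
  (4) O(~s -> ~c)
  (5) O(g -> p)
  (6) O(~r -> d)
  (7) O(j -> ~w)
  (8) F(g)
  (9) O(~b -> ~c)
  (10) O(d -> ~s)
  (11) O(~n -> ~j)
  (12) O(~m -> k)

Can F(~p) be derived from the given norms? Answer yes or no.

No

Premise 5 is O(g -> p), but O(g) is not derivable from the premises, so it does not yield O(p).
No other premise forces O(p). An ideal world satisfying every premise can still have ~p true, so F(~p) is not derivable.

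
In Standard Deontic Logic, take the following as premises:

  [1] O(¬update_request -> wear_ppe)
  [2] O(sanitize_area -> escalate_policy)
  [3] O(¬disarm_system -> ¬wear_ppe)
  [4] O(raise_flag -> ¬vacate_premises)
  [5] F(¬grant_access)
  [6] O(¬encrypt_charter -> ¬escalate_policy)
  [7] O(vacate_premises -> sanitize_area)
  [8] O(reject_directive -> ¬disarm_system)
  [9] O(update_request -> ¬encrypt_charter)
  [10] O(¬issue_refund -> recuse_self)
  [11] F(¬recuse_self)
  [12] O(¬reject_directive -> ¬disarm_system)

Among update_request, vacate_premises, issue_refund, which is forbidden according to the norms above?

vacate_premises

Premises 12 and 8 cover both cases: O(¬reject_directive -> ¬disarm_system) and O(reject_directive -> ¬disarm_system). Since ¬reject_directive ∨ reject_directive is a tautology, O(¬disarm_system) follows.
Premise 3 is O(¬disarm_system -> ¬wear_ppe); since O(¬disarm_system), deontic closure gives O(¬wear_ppe).
Premise 1, O(¬update_request -> wear_ppe), contraposes to O(¬wear_ppe -> update_request); with O(¬wear_ppe) we get O(update_request).
Applying K to premise 9 (O(update_request -> ¬encrypt_charter)) and O(update_request) yields O(¬encrypt_charter).
With premise 6, O(¬encrypt_charter -> ¬escalate_policy), the K-axiom yields O(¬escalate_policy).
Premise 2, O(sanitize_area -> escalate_policy), contraposes to O(¬escalate_policy -> ¬sanitize_area); with O(¬escalate_policy) we get O(¬sanitize_area).
Premise 7 is O(vacate_premises -> sanitize_area); contrapositively O(¬sanitize_area -> ¬vacate_premises). Since O(¬sanitize_area) holds, K gives O(¬vacate_premises).
So O(¬vacate_premises) holds, i.e. vacate_premises is forbidden. None of the other listed options is forbidden under the premises.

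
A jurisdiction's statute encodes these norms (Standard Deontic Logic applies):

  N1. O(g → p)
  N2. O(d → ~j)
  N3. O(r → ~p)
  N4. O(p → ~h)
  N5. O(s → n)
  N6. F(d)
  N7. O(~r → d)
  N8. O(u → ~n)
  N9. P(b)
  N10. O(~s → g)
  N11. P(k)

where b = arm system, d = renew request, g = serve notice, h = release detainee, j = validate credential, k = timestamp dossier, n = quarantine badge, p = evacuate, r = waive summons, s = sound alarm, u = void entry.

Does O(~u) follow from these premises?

Yes

Premise 6 is F(d), i.e. O(~d).
The contrapositive of premise 7 (O(~r → d)) is O(~d → r), and O(~d) is already established, so O(r).
From O(r) and premise 3, O(r → ~p), we obtain O(~p).
Premise 1, O(g → p), contraposes to O(~p → ~g); with O(~p) we get O(~g).
Premise 10, O(~s → g), contraposes to O(~g → s); with O(~g) we get O(s).
From O(s) and premise 5, O(s → n), we obtain O(n).
Premise 8 is O(u → ~n); contrapositively O(n → ~u). Since O(n) holds, K gives O(~u).
Premises 2, 4, 9, 11 do not contribute to this derivation.
So O(~u) follows.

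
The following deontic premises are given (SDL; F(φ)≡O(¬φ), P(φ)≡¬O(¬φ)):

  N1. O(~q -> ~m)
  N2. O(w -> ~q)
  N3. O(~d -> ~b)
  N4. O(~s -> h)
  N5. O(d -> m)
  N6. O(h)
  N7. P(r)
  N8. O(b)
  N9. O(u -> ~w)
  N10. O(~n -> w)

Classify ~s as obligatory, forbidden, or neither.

Premise 4 is O(~s -> h); even if O(h) held, inferring O(~s) would be affirming the consequent — invalid.
No premise or chain of K-axiom applications forces O(~s), and none forces O(s). So ~s is neither obligatory nor forbidden under these norms.

Neither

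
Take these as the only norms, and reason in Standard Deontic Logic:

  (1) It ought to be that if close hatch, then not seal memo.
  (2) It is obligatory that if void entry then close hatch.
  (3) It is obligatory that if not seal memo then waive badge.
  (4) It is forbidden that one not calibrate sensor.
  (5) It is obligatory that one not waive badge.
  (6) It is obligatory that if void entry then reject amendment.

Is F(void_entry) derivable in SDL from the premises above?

Yes

From premise 5 we have O(¬waive_badge).
Premise 3 is O(¬seal_memo → waive_badge); contrapositively O(¬waive_badge → seal_memo). Since O(¬waive_badge) holds, K gives O(seal_memo).
Premise 1, O(close_hatch → ¬seal_memo), contraposes to O(seal_memo → ¬close_hatch); with O(seal_memo) we get O(¬close_hatch).
Premise 2, O(void_entry → close_hatch), contraposes to O(¬close_hatch → ¬void_entry); with O(¬close_hatch) we get O(¬void_entry).
Premises 4, 6 do not contribute to this derivation.
So O(¬void_entry) holds, i.e. F(void_entry). The claim follows.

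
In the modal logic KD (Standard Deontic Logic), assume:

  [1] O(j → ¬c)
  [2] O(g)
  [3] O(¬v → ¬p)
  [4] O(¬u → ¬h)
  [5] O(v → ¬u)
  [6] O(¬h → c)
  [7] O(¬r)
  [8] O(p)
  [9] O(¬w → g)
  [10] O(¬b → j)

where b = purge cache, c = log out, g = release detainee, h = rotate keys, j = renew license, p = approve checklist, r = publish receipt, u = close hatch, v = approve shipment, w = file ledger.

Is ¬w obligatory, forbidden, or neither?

Premise 9 is O(¬w → g); even if O(g) held, inferring O(¬w) would be affirming the consequent — invalid.
No premise or chain of K-axiom applications forces O(¬w), and none forces O(w). So ¬w is neither obligatory nor forbidden under these norms.

Neither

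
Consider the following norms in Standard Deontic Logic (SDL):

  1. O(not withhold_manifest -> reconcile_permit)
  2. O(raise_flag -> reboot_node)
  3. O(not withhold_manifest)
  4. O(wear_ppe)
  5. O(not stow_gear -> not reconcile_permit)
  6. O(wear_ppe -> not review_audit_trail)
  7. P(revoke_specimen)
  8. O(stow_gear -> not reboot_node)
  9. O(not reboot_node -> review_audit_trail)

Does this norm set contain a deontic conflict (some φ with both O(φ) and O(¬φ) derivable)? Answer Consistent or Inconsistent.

Premise 4 states O(wear_ppe) outright.
Premise 6 is O(wear_ppe -> not review_audit_trail); since O(wear_ppe), deontic closure gives O(not review_audit_trail).
Premise 9 is O(not reboot_node -> review_audit_trail); contrapositively O(not review_audit_trail -> reboot_node). Since O(not review_audit_trail) holds, K gives O(reboot_node).
Premise 8, O(stow_gear -> not reboot_node), contraposes to O(reboot_node -> not stow_gear); with O(reboot_node) we get O(not stow_gear).
With premise 5, O(not stow_gear -> not reconcile_permit), the K-axiom yields O(not reconcile_permit).
The contrapositive of premise 1 (O(not withhold_manifest -> reconcile_permit)) is O(not reconcile_permit -> withhold_manifest), and O(not reconcile_permit) is already established, so O(withhold_manifest).
But premise 3 directly asserts O(not withhold_manifest).
We now have both O(withhold_manifest) and O(not withhold_manifest) — withhold_manifest is simultaneously obligatory and forbidden, violating the D-axiom.

Inconsistent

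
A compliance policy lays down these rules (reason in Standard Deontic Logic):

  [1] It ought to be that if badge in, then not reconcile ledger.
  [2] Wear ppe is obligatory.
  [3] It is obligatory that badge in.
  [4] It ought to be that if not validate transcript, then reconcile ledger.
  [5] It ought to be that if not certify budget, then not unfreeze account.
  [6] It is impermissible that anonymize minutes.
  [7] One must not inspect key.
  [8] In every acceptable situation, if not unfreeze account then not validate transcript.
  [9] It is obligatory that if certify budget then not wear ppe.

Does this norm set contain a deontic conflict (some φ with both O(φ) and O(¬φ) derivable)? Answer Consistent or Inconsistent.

Inconsistent

Premise 3 states O(badge_in) outright.
Premise 1 is O(badge_in → ¬reconcile_ledger); since O(badge_in), deontic closure gives O(¬reconcile_ledger).
Premise 4 is O(¬validate_transcript → reconcile_ledger); contrapositively O(¬reconcile_ledger → validate_transcript). Since O(¬reconcile_ledger) holds, K gives O(validate_transcript).
Premise 8, O(¬unfreeze_account → ¬validate_transcript), contraposes to O(validate_transcript → unfreeze_account); with O(validate_transcript) we get O(unfreeze_account).
The contrapositive of premise 5 (O(¬certify_budget → ¬unfreeze_account)) is O(unfreeze_account → certify_budget), and O(unfreeze_account) is already established, so O(certify_budget).
With premise 9, O(certify_budget → ¬wear_ppe), the K-axiom yields O(¬wear_ppe).
But premise 2 directly asserts O(wear_ppe).
We now have both O(¬wear_ppe) and O(wear_ppe) — wear_ppe is simultaneously obligatory and forbidden, violating the D-axiom.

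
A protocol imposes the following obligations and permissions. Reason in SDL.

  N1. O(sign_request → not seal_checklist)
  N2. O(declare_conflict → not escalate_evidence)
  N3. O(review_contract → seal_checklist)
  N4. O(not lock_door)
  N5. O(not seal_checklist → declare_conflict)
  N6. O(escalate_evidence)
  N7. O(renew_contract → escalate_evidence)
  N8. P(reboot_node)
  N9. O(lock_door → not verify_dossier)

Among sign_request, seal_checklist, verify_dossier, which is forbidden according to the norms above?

Premise 6 states O(escalate_evidence) outright.
The contrapositive of premise 2 (O(declare_conflict → not escalate_evidence)) is O(escalate_evidence → not declare_conflict), and O(escalate_evidence) is already established, so O(not declare_conflict).
The contrapositive of premise 5 (O(not seal_checklist → declare_conflict)) is O(not declare_conflict → seal_checklist), and O(not declare_conflict) is already established, so O(seal_checklist).
Premise 1, O(sign_request → not seal_checklist), contraposes to O(seal_checklist → not sign_request); with O(seal_checklist) we get O(not sign_request).
So O(not sign_request) holds, i.e. sign_request is forbidden. None of the other listed options is forbidden under the premises.

sign_request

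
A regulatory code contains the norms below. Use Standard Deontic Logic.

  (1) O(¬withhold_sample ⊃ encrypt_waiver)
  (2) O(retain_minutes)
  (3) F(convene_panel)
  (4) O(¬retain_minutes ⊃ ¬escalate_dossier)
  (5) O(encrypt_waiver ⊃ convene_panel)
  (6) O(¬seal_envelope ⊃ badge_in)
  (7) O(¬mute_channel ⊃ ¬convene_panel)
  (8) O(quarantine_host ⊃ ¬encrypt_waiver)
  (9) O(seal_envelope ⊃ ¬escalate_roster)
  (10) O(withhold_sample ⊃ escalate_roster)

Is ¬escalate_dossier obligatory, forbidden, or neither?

Neither

Premise 4 is O(¬retain_minutes ⊃ ¬escalate_dossier), but O(¬retain_minutes) is not derivable from the premises, so it does not yield O(¬escalate_dossier).
No premise or chain of K-axiom applications forces O(¬escalate_dossier), and none forces O(escalate_dossier). So ¬escalate_dossier is neither obligatory nor forbidden under these norms.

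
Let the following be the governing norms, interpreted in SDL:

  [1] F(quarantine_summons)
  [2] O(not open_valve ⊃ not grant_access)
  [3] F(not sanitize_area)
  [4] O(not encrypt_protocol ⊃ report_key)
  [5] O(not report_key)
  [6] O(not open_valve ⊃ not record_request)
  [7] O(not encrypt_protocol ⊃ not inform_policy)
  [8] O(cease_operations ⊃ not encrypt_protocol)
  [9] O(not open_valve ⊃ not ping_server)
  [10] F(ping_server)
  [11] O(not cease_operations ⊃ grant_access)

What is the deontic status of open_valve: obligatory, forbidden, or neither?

From premise 5 we have O(not report_key).
Premise 4, O(not encrypt_protocol ⊃ report_key), contraposes to O(not report_key ⊃ encrypt_protocol); with O(not report_key) we get O(encrypt_protocol).
Premise 8, O(cease_operations ⊃ not encrypt_protocol), contraposes to O(encrypt_protocol ⊃ not cease_operations); with O(encrypt_protocol) we get O(not cease_operations).
With premise 11, O(not cease_operations ⊃ grant_access), the K-axiom yields O(grant_access).
Premise 2 is O(not open_valve ⊃ not grant_access); contrapositively O(grant_access ⊃ open_valve). Since O(grant_access) holds, K gives O(open_valve).
Premises 1, 3, 6, 7, 9, 10 do not contribute to this derivation.
Hence open_valve is obligatory.

Obligatory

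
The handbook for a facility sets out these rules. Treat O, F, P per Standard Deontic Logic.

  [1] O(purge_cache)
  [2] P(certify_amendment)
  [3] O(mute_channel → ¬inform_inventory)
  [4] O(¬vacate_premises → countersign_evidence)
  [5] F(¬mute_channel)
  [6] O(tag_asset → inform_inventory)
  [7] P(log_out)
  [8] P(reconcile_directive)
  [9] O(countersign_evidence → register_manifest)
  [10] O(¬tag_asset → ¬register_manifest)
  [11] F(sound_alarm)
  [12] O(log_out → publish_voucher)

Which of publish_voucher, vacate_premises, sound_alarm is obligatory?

Premise 5 is F(¬mute_channel), i.e. O(mute_channel).
With premise 3, O(mute_channel → ¬inform_inventory), the K-axiom yields O(¬inform_inventory).
The contrapositive of premise 6 (O(tag_asset → inform_inventory)) is O(¬inform_inventory → ¬tag_asset), and O(¬inform_inventory) is already established, so O(¬tag_asset).
From O(¬tag_asset) and premise 10, O(¬tag_asset → ¬register_manifest), we obtain O(¬register_manifest).
Premise 9 is O(countersign_evidence → register_manifest); contrapositively O(¬register_manifest → ¬countersign_evidence). Since O(¬register_manifest) holds, K gives O(¬countersign_evidence).
Premise 4 is O(¬vacate_premises → countersign_evidence); contrapositively O(¬countersign_evidence → vacate_premises). Since O(¬countersign_evidence) holds, K gives O(vacate_premises).
So O(vacate_premises) holds — vacate_premises is obligatory. None of the other listed options is made obligatory by any chain of premises.

vacate_premises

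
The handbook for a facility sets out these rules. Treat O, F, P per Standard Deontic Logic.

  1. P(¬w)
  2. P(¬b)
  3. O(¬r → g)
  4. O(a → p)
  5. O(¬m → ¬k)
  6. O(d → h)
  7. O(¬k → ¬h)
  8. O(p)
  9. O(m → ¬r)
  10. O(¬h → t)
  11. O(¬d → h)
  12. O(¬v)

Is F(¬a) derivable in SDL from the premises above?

No

Premise 4 is O(a → p); even if O(p) held, inferring O(a) would be affirming the consequent — invalid.
No other premise forces O(a). An ideal world satisfying every premise can still have ¬a true, so F(¬a) is not derivable.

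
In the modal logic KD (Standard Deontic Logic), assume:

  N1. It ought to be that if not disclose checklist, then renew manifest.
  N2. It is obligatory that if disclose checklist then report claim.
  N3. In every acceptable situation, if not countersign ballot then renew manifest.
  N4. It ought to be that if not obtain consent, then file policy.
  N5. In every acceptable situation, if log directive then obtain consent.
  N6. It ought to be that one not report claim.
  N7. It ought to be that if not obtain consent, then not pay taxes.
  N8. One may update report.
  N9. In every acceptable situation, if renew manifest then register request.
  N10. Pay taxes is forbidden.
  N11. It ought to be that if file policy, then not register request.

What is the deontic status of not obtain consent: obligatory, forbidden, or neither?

From premise 6 we have O(¬report_claim).
The contrapositive of premise 2 (O(disclose_checklist → report_claim)) is O(¬report_claim → ¬disclose_checklist), and O(¬report_claim) is already established, so O(¬disclose_checklist).
Applying K to premise 1 (O(¬disclose_checklist → renew_manifest)) and O(¬disclose_checklist) yields O(renew_manifest).
Applying K to premise 9 (O(renew_manifest → register_request)) and O(renew_manifest) yields O(register_request).
Premise 11, O(file_policy → ¬register_request), contraposes to O(register_request → ¬file_policy); with O(register_request) we get O(¬file_policy).
Premise 4 is O(¬obtain_consent → file_policy); contrapositively O(¬file_policy → obtain_consent). Since O(¬file_policy) holds, K gives O(obtain_consent).
Premises 3, 5, 7, 8, 10 do not contribute to this derivation.
Thus O(obtain_consent), which is F(¬obtain_consent): ¬obtain_consent is forbidden.

Forbidden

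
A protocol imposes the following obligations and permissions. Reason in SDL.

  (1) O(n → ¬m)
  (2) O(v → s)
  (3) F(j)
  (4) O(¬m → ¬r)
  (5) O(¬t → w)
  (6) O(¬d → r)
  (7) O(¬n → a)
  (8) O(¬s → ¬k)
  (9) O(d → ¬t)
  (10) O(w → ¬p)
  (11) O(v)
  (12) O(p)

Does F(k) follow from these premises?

No

Premise 8 is O(¬s → ¬k), but O(¬s) is not derivable from the premises, so it does not yield O(¬k).
No other premise forces O(¬k). An ideal world satisfying every premise can still have k true, so F(k) is not derivable.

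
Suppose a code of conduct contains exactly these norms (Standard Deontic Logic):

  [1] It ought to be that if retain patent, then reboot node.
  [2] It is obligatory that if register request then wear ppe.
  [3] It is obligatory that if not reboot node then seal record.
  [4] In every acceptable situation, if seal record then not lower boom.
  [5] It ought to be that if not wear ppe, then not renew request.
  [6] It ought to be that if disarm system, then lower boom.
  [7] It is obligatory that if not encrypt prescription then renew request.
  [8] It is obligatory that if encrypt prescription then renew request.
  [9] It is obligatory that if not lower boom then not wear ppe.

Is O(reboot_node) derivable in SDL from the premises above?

By case analysis on ¬encrypt_prescription: premise 7 gives O(¬encrypt_prescription → renew_request) and premise 8 gives O(encrypt_prescription → renew_request), so O(renew_request) either way.
Premise 5 is O(¬wear_ppe → ¬renew_request); contrapositively O(renew_request → wear_ppe). Since O(renew_request) holds, K gives O(wear_ppe).
Premise 9 is O(¬lower_boom → ¬wear_ppe); contrapositively O(wear_ppe → lower_boom). Since O(wear_ppe) holds, K gives O(lower_boom).
The contrapositive of premise 4 (O(seal_record → ¬lower_boom)) is O(lower_boom → ¬seal_record), and O(lower_boom) is already established, so O(¬seal_record).
Premise 3 is O(¬reboot_node → seal_record); contrapositively O(¬seal_record → reboot_node). Since O(¬seal_record) holds, K gives O(reboot_node).
Premises 1, 2, 6 do not contribute to this derivation.
So O(reboot_node) follows.

Yes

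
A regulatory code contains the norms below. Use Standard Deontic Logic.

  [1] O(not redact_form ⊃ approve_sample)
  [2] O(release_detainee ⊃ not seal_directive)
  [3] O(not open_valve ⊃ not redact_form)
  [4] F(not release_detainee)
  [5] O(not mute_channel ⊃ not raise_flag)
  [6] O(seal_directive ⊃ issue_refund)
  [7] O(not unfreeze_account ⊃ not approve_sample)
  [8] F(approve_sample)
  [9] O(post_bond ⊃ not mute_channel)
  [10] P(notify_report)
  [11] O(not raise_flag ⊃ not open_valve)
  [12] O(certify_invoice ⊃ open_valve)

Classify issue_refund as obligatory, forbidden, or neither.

Neither

Premise 6 is O(seal_directive ⊃ issue_refund), but O(seal_directive) is not derivable from the premises, so it does not yield O(issue_refund).
No premise or chain of K-axiom applications forces O(issue_refund), and none forces O(not issue_refund). So issue_refund is neither obligatory nor forbidden under these norms.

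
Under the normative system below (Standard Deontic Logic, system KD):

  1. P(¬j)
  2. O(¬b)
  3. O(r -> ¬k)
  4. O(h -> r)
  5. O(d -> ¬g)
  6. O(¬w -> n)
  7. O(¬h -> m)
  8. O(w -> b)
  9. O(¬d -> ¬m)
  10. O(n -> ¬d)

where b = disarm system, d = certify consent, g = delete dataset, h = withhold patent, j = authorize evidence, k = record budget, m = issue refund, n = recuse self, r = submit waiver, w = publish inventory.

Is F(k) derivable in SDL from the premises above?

Yes

From premise 2 we have O(¬b).
Premise 8 is O(w -> b); contrapositively O(¬b -> ¬w). Since O(¬b) holds, K gives O(¬w).
From O(¬w) and premise 6, O(¬w -> n), we obtain O(n).
From O(n) and premise 10, O(n -> ¬d), we obtain O(¬d).
Premise 9 is O(¬d -> ¬m); since O(¬d), deontic closure gives O(¬m).
Premise 7 is O(¬h -> m); contrapositively O(¬m -> h). Since O(¬m) holds, K gives O(h).
With premise 4, O(h -> r), the K-axiom yields O(r).
Premise 3 is O(r -> ¬k); since O(r), deontic closure gives O(¬k).
Premises 1, 5 do not contribute to this derivation.
So O(¬k) holds, i.e. F(k). The claim follows.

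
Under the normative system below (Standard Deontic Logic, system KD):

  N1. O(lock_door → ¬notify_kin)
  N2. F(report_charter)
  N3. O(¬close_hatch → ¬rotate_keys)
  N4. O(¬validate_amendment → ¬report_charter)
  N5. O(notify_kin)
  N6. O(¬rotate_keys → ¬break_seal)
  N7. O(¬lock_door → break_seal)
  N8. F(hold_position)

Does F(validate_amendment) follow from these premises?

Premise 4 is O(¬validate_amendment → ¬report_charter); even if O(¬report_charter) held, inferring O(¬validate_amendment) would be affirming the consequent — invalid.
No other premise forces O(¬validate_amendment). An ideal world satisfying every premise can still have validate_amendment true, so F(validate_amendment) is not derivable.

No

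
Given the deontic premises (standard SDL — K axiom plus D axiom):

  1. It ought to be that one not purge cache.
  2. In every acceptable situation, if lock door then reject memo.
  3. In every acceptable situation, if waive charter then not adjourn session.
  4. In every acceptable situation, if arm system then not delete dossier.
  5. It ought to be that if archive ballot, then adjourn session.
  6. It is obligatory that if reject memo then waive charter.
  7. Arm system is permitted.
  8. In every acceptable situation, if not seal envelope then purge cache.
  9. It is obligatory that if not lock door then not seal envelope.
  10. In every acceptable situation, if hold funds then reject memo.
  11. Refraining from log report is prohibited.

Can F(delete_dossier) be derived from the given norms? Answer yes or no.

No

Premise 4 is O(arm_system → ¬delete_dossier), but O(arm_system) is not derivable from the premises (the permission P(arm_system) asserts only ¬O(¬arm_system), not O(arm_system)), so it does not yield O(¬delete_dossier).
No other premise forces O(¬delete_dossier). An ideal world satisfying every premise can still have delete_dossier true, so F(delete_dossier) is not derivable.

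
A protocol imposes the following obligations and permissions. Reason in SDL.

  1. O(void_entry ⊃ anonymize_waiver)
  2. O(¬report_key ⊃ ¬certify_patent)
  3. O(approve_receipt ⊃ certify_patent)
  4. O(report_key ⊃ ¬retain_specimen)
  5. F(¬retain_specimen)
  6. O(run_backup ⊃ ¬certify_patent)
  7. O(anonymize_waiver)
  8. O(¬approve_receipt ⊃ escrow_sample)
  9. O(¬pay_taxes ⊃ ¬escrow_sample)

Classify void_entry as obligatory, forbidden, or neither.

Premise 1 is O(void_entry ⊃ anonymize_waiver); even if O(anonymize_waiver) held, inferring O(void_entry) would be affirming the consequent — invalid.
No premise or chain of K-axiom applications forces O(void_entry), and none forces O(¬void_entry). So void_entry is neither obligatory nor forbidden under these norms.

Neither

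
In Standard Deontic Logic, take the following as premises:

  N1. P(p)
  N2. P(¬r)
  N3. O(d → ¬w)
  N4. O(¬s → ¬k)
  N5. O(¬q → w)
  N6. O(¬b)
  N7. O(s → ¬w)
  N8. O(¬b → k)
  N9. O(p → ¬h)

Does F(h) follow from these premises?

No

Premise 9 is O(p → ¬h), but O(p) is not derivable from the premises (the permission P(p) asserts only ¬O(¬p), not O(p)), so it does not yield O(¬h).
No other premise forces O(¬h). An ideal world satisfying every premise can still have h true, so F(h) is not derivable.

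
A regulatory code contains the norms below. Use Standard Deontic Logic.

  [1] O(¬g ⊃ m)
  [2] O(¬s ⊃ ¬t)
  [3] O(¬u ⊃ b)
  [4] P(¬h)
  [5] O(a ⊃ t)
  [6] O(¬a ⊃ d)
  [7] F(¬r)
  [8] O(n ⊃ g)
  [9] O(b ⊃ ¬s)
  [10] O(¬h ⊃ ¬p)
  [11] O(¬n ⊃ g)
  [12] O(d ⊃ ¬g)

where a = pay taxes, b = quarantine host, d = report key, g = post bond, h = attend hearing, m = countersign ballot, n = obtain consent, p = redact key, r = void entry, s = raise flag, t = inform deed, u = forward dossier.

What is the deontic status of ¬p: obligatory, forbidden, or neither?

Premise 10 is O(¬h ⊃ ¬p), but O(¬h) is not derivable from the premises (the permission P(¬h) asserts only ¬O(h), not O(¬h)), so it does not yield O(¬p).
No premise or chain of K-axiom applications forces O(¬p), and none forces O(p). So ¬p is neither obligatory nor forbidden under these norms.

Neither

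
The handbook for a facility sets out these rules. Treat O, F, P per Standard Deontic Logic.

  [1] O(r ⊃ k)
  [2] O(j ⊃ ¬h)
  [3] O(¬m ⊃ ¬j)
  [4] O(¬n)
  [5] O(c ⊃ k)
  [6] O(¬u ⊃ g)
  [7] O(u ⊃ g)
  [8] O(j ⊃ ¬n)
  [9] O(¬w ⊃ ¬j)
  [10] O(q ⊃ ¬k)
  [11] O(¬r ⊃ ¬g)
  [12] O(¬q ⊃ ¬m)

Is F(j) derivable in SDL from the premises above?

Yes

Premises 6 and 7 are O(¬u ⊃ g) and O(u ⊃ g); every ideal world satisfies ¬u or u, so in either case g holds — hence O(g).
Premise 11, O(¬r ⊃ ¬g), contraposes to O(g ⊃ r); with O(g) we get O(r).
With premise 1, O(r ⊃ k), the K-axiom yields O(k).
Premise 10 is O(q ⊃ ¬k); contrapositively O(k ⊃ ¬q). Since O(k) holds, K gives O(¬q).
From O(¬q) and premise 12, O(¬q ⊃ ¬m), we obtain O(¬m).
From O(¬m) and premise 3, O(¬m ⊃ ¬j), we obtain O(¬j).
Premises 2, 4, 5, 8, 9 do not contribute to this derivation.
So O(¬j) holds, i.e. F(j). The claim follows.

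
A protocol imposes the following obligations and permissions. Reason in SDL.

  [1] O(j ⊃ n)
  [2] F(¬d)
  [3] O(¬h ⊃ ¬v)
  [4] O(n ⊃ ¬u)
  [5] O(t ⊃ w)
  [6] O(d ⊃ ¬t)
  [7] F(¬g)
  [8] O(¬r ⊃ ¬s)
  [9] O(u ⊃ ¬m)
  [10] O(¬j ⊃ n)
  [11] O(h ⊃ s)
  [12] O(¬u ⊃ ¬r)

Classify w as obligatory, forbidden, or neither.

Neither

Premise 5 is O(t ⊃ w), but O(t) is not derivable from the premises, so it does not yield O(w).
No premise or chain of K-axiom applications forces O(w), and none forces O(¬w). So w is neither obligatory nor forbidden under these norms.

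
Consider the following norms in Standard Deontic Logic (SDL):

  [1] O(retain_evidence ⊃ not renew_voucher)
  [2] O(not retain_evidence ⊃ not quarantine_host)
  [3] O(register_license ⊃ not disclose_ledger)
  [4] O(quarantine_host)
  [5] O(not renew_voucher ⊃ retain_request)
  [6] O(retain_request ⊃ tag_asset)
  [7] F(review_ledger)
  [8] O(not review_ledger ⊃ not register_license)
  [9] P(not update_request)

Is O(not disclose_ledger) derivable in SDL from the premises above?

Premise 3 is O(register_license ⊃ not disclose_ledger), but O(register_license) is not derivable from the premises, so it does not yield O(not disclose_ledger).
No other premise forces O(not disclose_ledger). An ideal world satisfying every premise can still have not disclose_ledger false, so O(not disclose_ledger) is not derivable.

No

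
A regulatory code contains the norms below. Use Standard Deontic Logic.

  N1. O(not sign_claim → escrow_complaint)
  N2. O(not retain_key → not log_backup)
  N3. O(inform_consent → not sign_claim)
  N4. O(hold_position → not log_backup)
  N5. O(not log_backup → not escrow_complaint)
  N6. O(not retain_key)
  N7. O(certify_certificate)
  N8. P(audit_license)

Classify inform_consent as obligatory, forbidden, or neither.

Premise 6 states O(not retain_key) outright.
Premise 2 is O(not retain_key → not log_backup); since O(not retain_key), deontic closure gives O(not log_backup).
With premise 5, O(not log_backup → not escrow_complaint), the K-axiom yields O(not escrow_complaint).
The contrapositive of premise 1 (O(not sign_claim → escrow_complaint)) is O(not escrow_complaint → sign_claim), and O(not escrow_complaint) is already established, so O(sign_claim).
Premise 3, O(inform_consent → not sign_claim), contraposes to O(sign_claim → not inform_consent); with O(sign_claim) we get O(not inform_consent).
Premises 4, 7, 8 do not contribute to this derivation.
Thus O(not inform_consent), which is F(inform_consent): inform_consent is forbidden.

Forbidden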